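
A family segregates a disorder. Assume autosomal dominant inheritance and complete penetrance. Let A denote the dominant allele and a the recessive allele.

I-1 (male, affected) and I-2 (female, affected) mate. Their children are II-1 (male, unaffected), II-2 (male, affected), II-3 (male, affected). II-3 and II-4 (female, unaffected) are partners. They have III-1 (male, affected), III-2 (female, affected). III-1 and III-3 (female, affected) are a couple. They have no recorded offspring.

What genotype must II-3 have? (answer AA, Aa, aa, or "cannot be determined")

II-3's phenotype allows AA or Aa, and no parent or child forces a single allele at both positions; consistent genotype assignments exist with II-3 as AA or Aa.

cannot be determined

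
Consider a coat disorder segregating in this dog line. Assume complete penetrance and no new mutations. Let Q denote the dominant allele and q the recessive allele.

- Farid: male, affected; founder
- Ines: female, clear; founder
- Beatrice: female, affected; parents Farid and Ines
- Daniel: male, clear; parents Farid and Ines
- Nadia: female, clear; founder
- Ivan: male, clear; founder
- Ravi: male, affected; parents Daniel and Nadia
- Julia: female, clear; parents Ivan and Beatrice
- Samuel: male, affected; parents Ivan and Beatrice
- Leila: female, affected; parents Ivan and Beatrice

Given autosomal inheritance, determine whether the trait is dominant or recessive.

recessive

Daniel and Nadia are both clear yet have an affected child Ravi. Under dominance, an affected child requires at least one affected parent, so the trait cannot be dominant.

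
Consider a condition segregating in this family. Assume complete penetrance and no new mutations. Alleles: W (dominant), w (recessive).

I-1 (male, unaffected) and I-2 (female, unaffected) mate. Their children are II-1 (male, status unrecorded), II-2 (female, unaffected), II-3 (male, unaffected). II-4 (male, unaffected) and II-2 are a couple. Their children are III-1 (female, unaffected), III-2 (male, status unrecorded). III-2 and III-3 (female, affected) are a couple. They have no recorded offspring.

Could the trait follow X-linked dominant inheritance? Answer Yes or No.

A consistent assignment under X-linked dominant exists: I-1 X^w Y, I-2 X^w X^w, II-1 X^w Y, II-2 X^w X^w, II-3 X^w Y, II-4 X^w Y, III-1 X^w X^w, III-2 X^w Y, III-3 X^W X^W.
In this assignment every recorded phenotype matches its genotype and every non-founder's genotype is obtainable from its parents' genotypes, so the pedigree is consistent.

Yes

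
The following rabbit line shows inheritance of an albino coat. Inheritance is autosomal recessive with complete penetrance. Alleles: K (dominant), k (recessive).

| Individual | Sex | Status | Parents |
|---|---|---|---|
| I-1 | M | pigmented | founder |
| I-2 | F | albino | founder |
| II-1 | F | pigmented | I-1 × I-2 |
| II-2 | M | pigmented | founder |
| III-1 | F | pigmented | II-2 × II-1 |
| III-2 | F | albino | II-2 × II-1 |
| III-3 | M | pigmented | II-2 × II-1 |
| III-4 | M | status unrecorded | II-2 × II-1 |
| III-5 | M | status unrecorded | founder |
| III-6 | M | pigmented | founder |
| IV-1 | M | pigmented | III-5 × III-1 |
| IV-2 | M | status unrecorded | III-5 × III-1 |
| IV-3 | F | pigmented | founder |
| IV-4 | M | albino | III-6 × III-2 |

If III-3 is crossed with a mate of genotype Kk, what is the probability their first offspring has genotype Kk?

1/2

II-2 is pigmented so carries K and passed k to III-2 (kk), so II-2 is Kk.
II-1 is pigmented so carries K and received k from I-2 (kk), so II-1 is Kk.
III-3 is a pigmented offspring of II-2 (Kk) × II-1 (Kk), whose cross gives 1/4 KK : 1/2 Kk : 1/4 kk; conditioning on being pigmented, III-3 is KK with probability 1/3, Kk with probability 2/3.
Summing over parental genotype combinations, P(offspring has genotype Kk) = 1/3·1/2 + 2/3·1/2 = 1/2.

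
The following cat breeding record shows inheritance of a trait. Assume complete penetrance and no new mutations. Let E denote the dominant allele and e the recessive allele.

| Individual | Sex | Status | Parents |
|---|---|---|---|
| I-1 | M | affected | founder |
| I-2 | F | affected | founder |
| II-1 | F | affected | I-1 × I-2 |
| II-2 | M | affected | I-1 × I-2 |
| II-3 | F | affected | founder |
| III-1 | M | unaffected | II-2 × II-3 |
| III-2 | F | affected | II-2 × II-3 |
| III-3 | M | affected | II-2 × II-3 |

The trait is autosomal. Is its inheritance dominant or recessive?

II-2 and II-3 are both affected yet have an unaffected child III-1. Under a recessive model two affected parents are homozygous and every child would be affected, so the trait cannot be recessive.

dominant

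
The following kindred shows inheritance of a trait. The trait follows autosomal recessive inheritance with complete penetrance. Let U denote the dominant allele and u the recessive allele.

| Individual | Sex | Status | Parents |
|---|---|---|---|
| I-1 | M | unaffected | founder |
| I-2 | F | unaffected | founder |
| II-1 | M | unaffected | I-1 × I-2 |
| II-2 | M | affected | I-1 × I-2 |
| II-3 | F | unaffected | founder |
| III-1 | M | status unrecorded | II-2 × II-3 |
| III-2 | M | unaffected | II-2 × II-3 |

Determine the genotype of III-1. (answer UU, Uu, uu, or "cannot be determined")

cannot be determined

III-1's phenotype is unrecorded, and no parent or child forces a single allele at both positions; consistent genotype assignments exist with III-1 as Uu or uu.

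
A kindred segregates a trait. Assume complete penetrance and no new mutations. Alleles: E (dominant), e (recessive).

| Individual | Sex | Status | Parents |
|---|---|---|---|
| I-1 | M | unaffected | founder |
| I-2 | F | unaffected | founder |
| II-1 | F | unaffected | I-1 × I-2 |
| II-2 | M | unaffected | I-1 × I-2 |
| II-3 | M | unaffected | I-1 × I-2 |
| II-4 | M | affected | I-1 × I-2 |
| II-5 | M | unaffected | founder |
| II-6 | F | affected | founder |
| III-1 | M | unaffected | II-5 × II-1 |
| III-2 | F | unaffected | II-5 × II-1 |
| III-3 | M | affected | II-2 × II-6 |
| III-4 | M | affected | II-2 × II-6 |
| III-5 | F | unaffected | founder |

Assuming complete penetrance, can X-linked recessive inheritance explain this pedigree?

A consistent assignment under X-linked recessive exists: I-1 X^E Y, I-2 X^E X^e, II-1 X^E X^E, II-2 X^E Y, II-3 X^E Y, II-4 X^e Y, II-5 X^E Y, II-6 X^e X^e, III-1 X^E Y, III-2 X^E X^E, III-3 X^e Y, III-4 X^e Y, III-5 X^E X^E.
In this assignment every recorded phenotype matches its genotype and every non-founder's genotype is obtainable from its parents' genotypes, so the pedigree is consistent.

Yes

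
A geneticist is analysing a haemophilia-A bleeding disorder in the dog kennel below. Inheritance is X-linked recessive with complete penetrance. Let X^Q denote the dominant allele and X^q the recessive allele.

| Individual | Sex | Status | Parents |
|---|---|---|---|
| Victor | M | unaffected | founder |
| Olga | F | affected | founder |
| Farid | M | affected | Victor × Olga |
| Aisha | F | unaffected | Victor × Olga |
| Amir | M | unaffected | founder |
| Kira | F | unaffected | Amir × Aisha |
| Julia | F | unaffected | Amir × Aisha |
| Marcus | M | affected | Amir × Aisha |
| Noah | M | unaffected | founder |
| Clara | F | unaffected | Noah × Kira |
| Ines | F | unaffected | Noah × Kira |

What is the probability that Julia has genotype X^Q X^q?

1/2

Amir is unaffected, so Amir is X^Q Y.
Aisha is unaffected so carries Q and received q from Olga (X^q X^q), so Aisha is X^Q X^q.
Their cross gives offspring ratios 1/2 X^Q X^Q : 1/2 X^Q X^q. Conditioning on Julia being unaffected, P(X^Q X^q) = 1/2 / 1 = 1/2.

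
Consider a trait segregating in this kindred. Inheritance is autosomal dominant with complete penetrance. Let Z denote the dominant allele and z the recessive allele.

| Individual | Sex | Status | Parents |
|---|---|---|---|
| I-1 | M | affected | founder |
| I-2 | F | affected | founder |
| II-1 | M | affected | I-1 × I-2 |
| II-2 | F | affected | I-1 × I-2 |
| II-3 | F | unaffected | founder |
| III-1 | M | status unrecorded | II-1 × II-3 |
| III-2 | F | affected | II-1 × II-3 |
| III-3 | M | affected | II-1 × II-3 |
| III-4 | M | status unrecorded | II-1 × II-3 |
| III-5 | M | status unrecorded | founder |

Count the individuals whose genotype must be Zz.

Obligate heterozygotes: III-2 is affected so carries Z and received z from II-3 (zz), so III-2 is Zz; III-3 is affected so carries Z and received z from II-3 (zz), so III-3 is Zz.
Every other individual is either homozygous by phenotype or has at least one consistent homozygous assignment, so the count is 2.

2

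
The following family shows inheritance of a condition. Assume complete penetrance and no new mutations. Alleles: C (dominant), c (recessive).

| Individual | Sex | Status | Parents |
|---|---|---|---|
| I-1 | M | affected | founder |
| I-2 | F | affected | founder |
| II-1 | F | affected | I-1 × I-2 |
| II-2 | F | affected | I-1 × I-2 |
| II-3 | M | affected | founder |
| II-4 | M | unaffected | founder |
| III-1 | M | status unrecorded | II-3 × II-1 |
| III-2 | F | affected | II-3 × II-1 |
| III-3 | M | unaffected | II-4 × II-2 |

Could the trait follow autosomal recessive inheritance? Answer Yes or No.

A consistent assignment under autosomal recessive exists: I-1 cc, I-2 cc, II-1 cc, II-2 cc, II-3 cc, II-4 CC, III-1 cc, III-2 cc, III-3 Cc.
In this assignment every recorded phenotype matches its genotype and every non-founder's genotype is obtainable from its parents' genotypes, so the pedigree is consistent.

Yes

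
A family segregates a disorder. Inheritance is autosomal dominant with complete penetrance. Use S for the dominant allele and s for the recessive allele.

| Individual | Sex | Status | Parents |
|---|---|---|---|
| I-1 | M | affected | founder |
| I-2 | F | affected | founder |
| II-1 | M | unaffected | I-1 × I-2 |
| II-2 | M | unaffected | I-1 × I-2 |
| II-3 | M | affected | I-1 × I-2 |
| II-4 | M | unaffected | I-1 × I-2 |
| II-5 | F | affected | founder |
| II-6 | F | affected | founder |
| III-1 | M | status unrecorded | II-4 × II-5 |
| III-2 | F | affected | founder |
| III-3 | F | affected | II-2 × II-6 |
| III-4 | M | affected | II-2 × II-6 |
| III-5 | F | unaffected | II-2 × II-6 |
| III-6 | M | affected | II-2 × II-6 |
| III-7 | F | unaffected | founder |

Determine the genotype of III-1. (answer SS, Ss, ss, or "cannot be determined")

cannot be determined

III-1's phenotype is unrecorded, and no parent or child forces a single allele at both positions; consistent genotype assignments exist with III-1 as Ss or ss.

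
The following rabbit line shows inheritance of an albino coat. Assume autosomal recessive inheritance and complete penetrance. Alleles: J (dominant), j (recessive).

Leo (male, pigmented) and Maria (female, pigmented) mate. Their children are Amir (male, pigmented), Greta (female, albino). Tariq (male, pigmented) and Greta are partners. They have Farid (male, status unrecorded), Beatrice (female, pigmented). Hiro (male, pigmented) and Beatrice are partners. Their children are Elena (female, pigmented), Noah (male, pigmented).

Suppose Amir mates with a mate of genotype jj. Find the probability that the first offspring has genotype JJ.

Leo is pigmented so carries J and passed j to Greta (jj), so Leo is Jj.
Maria is pigmented so carries J and passed j to Greta (jj), so Maria is Jj.
Amir is a pigmented offspring of Leo (Jj) × Maria (Jj), whose cross gives 1/4 JJ : 1/2 Jj : 1/4 jj; conditioning on being pigmented, Amir is JJ with probability 1/3, Jj with probability 2/3.
Summing over parental genotype combinations, P(offspring has genotype JJ) = 0 = 0.

0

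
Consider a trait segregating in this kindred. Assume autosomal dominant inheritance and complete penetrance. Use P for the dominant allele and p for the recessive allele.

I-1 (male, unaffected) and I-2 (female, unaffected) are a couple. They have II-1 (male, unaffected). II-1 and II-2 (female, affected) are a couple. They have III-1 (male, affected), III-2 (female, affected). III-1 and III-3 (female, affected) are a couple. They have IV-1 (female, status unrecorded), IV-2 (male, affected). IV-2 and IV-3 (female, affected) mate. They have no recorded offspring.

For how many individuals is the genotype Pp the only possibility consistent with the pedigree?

2

Obligate heterozygotes: III-1 is affected so carries P and received p from II-1 (pp), so III-1 is Pp; III-2 is affected so carries P and received p from II-1 (pp), so III-2 is Pp.
Every other individual is either homozygous by phenotype or has at least one consistent homozygous assignment, so the count is 2.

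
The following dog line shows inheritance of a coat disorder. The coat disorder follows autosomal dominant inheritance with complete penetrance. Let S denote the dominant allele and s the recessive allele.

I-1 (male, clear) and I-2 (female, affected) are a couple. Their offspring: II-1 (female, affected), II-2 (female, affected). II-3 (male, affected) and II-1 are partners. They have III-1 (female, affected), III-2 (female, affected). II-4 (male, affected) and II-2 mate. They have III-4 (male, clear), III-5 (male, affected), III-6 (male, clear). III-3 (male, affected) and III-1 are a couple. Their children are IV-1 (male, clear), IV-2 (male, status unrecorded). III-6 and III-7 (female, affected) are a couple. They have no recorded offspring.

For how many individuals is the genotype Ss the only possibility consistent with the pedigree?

Obligate heterozygotes: II-1 is affected so carries S and received s from I-1 (ss), so II-1 is Ss; II-2 is affected so carries S and received s from I-1 (ss), so II-2 is Ss; II-4 is affected so carries S and passed s to III-4 (ss), so II-4 is Ss; III-1 is affected so carries S and passed s to IV-1 (ss), so III-1 is Ss; III-3 is affected so carries S and passed s to IV-1 (ss), so III-3 is Ss.
Every other individual is either homozygous by phenotype or has at least one consistent homozygous assignment, so the count is 5.

5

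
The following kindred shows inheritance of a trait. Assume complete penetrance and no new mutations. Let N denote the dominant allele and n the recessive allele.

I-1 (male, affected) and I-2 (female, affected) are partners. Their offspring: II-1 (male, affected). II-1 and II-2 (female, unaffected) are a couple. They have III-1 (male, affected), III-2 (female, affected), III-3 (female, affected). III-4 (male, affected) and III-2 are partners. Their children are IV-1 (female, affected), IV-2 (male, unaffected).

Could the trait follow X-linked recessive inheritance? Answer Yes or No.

Under X-linked recessive, IV-2 (unaffected, male) cannot arise from III-4 (affected) × III-2 (affected).

No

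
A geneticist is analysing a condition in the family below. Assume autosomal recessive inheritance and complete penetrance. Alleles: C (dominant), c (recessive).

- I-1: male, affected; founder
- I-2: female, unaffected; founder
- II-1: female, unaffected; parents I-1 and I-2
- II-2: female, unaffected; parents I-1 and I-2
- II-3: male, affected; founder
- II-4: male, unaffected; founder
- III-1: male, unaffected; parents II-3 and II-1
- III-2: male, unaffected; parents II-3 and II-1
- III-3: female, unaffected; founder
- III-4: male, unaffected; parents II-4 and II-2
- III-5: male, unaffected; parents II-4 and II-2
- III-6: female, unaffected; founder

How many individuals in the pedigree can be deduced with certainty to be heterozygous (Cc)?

Obligate heterozygotes: II-1 is unaffected so carries C and received c from I-1 (cc), so II-1 is Cc; II-2 is unaffected so carries C and received c from I-1 (cc), so II-2 is Cc; III-1 is unaffected so carries C and received c from II-3 (cc), so III-1 is Cc; III-2 is unaffected so carries C and received c from II-3 (cc), so III-2 is Cc.
Every other individual is either homozygous by phenotype or has at least one consistent homozygous assignment, so the count is 4.

4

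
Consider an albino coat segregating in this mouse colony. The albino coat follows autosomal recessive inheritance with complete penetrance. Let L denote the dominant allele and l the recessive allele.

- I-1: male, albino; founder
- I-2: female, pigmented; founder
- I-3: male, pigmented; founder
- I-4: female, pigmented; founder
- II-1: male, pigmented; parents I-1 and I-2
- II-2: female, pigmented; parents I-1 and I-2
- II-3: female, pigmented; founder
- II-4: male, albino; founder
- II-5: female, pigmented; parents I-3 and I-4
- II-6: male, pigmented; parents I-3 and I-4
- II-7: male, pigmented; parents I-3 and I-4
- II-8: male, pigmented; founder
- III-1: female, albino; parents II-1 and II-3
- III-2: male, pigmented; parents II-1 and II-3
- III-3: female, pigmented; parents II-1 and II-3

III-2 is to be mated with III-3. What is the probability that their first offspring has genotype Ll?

II-1 is pigmented so carries L and received l from I-1 (ll), so II-1 is Ll.
II-3 is pigmented so carries L and passed l to III-1 (ll), so II-3 is Ll.
III-2 is a pigmented offspring of II-1 (Ll) × II-3 (Ll), whose cross gives 1/4 LL : 1/2 Ll : 1/4 ll; conditioning on being pigmented, III-2 is LL with probability 1/3, Ll with probability 2/3.
III-3 is a pigmented offspring of II-1 (Ll) × II-3 (Ll), whose cross gives 1/4 LL : 1/2 Ll : 1/4 ll; conditioning on being pigmented, III-3 is LL with probability 1/3, Ll with probability 2/3.
Summing over parental genotype combinations, P(offspring has genotype Ll) = 2/9·1/2 + 2/9·1/2 + 4/9·1/2 = 4/9.

4/9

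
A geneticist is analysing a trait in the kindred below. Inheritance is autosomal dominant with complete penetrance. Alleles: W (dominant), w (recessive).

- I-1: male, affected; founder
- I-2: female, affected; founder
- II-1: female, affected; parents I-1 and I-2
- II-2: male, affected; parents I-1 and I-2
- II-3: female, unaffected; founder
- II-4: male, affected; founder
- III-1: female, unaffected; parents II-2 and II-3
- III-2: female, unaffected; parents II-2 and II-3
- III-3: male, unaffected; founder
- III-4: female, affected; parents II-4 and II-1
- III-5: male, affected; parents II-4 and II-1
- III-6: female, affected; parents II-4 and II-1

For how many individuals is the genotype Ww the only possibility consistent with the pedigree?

Obligate heterozygotes: II-2 is affected so carries W and passed w to III-1 (ww), so II-2 is Ww.
Every other individual is either homozygous by phenotype or has at least one consistent homozygous assignment, so the count is 1.

1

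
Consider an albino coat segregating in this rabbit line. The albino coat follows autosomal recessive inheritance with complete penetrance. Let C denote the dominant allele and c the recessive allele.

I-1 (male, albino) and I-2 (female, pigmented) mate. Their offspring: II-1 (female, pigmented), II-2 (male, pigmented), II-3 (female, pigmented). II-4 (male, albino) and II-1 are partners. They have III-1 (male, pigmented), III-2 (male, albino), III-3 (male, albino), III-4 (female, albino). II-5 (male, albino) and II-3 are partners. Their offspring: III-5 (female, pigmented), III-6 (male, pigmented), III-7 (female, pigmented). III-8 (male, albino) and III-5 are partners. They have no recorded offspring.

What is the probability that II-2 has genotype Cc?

1

II-2 is pigmented so carries C and received c from I-1 (cc), so II-2 is Cc, giving P(Cc) = 1.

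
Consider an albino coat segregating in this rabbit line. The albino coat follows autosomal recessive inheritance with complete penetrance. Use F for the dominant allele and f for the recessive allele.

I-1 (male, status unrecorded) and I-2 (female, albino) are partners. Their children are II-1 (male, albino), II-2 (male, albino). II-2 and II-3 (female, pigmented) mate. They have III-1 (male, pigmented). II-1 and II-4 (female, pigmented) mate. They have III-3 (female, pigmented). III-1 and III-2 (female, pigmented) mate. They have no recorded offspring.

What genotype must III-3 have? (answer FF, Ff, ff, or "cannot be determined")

From phenotype alone, III-3 is FF or Ff.
III-3 is pigmented so carries F and received f from II-1 (ff), so III-3 is Ff.

Ff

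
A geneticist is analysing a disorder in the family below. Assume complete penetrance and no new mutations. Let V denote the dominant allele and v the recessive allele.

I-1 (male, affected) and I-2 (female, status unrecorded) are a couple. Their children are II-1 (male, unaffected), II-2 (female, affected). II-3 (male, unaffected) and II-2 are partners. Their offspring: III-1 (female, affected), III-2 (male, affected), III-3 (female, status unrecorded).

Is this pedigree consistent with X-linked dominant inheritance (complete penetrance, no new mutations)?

Yes

A consistent assignment under X-linked dominant exists: I-1 X^V Y, I-2 X^V X^v, II-1 X^v Y, II-2 X^V X^V, II-3 X^v Y, III-1 X^V X^v, III-2 X^V Y, III-3 X^V X^v.
In this assignment every recorded phenotype matches its genotype and every non-founder's genotype is obtainable from its parents' genotypes, so the pedigree is consistent.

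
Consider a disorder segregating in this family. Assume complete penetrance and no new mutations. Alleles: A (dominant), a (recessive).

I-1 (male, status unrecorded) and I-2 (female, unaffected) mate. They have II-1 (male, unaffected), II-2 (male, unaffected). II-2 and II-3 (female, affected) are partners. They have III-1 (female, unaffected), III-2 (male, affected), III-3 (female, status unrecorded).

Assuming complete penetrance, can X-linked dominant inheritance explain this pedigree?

Yes

A consistent assignment under X-linked dominant exists: I-1 X^A Y, I-2 X^a X^a, II-1 X^a Y, II-2 X^a Y, II-3 X^A X^a, III-1 X^a X^a, III-2 X^A Y, III-3 X^A X^a.
In this assignment every recorded phenotype matches its genotype and every non-founder's genotype is obtainable from its parents' genotypes, so the pedigree is consistent.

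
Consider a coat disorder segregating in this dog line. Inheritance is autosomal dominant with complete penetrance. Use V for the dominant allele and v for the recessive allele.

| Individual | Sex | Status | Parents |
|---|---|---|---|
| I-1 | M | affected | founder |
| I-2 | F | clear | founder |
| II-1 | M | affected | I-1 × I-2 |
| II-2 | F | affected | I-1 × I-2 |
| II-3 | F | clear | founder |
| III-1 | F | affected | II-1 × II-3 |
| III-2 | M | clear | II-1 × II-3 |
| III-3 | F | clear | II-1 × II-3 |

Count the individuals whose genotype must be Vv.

3

Obligate heterozygotes: II-1 is affected so carries V and received v from I-2 (vv), so II-1 is Vv; II-2 is affected so carries V and received v from I-2 (vv), so II-2 is Vv; III-1 is affected so carries V and received v from II-3 (vv), so III-1 is Vv.
Every other individual is either homozygous by phenotype or has at least one consistent homozygous assignment, so the count is 3.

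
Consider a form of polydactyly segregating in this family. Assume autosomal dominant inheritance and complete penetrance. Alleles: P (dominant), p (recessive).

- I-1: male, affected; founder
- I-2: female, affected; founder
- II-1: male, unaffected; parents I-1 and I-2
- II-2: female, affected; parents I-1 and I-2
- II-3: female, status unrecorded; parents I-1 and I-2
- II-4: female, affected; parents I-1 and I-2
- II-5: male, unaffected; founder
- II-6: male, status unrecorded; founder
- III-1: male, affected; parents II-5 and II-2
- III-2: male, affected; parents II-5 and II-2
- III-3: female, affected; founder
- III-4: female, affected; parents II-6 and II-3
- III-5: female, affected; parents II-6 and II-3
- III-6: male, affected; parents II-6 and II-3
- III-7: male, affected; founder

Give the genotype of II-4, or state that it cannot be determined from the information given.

II-4's phenotype allows PP or Pp, and no parent or child forces a single allele at both positions; consistent genotype assignments exist with II-4 as PP or Pp.

cannot be determined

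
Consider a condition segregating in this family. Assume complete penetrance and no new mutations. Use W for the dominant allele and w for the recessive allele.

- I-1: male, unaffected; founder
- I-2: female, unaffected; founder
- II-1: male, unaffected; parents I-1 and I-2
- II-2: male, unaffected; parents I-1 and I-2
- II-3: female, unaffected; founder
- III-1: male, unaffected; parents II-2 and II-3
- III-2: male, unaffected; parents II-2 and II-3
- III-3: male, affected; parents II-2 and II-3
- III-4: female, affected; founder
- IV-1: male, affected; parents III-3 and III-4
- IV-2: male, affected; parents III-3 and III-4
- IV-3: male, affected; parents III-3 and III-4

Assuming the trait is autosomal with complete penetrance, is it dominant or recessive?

II-2 and II-3 are both unaffected yet have an affected child III-3. Under dominance, an affected child requires at least one affected parent, so the trait cannot be dominant.

recessive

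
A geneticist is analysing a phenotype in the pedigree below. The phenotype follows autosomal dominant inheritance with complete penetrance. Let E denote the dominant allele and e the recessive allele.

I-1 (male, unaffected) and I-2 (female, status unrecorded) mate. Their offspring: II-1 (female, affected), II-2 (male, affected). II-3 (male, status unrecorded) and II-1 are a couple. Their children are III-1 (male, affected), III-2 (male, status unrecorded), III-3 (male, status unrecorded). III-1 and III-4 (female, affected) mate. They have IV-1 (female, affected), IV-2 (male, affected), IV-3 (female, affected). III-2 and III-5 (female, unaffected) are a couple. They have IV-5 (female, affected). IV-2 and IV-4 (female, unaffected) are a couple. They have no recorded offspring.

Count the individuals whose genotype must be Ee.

3

Obligate heterozygotes: II-1 is affected so carries E and received e from I-1 (ee), so II-1 is Ee; II-2 is affected so carries E and received e from I-1 (ee), so II-2 is Ee; IV-5 is affected so carries E and received e from III-5 (ee), so IV-5 is Ee.
Every other individual is either homozygous by phenotype or has at least one consistent homozygous assignment, so the count is 3.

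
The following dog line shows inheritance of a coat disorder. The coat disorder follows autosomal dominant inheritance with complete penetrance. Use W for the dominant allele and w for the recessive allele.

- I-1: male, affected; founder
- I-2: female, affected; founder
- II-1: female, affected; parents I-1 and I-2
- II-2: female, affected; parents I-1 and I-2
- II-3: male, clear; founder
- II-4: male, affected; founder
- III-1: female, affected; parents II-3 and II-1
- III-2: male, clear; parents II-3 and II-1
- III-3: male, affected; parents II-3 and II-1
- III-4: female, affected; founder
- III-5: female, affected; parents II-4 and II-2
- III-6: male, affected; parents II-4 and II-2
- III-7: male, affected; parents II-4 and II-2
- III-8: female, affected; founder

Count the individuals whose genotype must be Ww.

Obligate heterozygotes: II-1 is affected so carries W and passed w to III-2 (ww), so II-1 is Ww; III-1 is affected so carries W and received w from II-3 (ww), so III-1 is Ww; III-3 is affected so carries W and received w from II-3 (ww), so III-3 is Ww.
Every other individual is either homozygous by phenotype or has at least one consistent homozygous assignment, so the count is 3.

3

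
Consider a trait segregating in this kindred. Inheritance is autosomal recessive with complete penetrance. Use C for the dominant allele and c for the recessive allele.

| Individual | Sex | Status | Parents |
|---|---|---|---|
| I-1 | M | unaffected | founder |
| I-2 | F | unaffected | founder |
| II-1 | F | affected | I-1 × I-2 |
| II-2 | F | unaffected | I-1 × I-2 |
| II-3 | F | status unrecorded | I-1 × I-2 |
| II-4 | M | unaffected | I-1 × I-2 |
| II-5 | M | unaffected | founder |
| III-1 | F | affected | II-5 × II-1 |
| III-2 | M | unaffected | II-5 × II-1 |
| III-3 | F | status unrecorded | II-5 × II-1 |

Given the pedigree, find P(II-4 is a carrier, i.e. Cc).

2/3

I-1 is unaffected so carries C and passed c to II-1 (cc), so I-1 is Cc.
I-2 is unaffected so carries C and passed c to II-1 (cc), so I-2 is Cc.
Their cross gives offspring ratios 1/4 CC : 1/2 Cc : 1/4 cc. Conditioning on II-4 being unaffected, P(Cc) = 1/2 / 3/4 = 2/3.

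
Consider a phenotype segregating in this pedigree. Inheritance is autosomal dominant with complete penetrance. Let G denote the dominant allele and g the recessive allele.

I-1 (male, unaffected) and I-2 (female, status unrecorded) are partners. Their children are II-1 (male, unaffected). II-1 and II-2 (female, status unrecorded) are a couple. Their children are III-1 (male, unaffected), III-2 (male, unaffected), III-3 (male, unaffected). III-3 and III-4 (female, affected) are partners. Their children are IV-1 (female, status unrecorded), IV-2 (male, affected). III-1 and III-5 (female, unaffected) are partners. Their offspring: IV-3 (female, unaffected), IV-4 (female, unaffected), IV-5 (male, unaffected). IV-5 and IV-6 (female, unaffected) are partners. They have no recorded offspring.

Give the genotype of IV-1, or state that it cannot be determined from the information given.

IV-1's phenotype is unrecorded, and no parent or child forces a single allele at both positions; consistent genotype assignments exist with IV-1 as Gg or gg.

cannot be determined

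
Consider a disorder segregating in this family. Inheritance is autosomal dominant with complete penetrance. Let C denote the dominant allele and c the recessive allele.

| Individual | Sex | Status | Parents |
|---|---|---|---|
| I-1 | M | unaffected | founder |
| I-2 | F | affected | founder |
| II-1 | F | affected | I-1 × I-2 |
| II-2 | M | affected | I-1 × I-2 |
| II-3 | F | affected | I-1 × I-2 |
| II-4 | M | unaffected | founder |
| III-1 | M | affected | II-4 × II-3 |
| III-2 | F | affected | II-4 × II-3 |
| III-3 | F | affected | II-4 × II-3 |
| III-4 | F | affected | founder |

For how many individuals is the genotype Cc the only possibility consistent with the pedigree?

6

Obligate heterozygotes: II-1 is affected so carries C and received c from I-1 (cc), so II-1 is Cc; II-2 is affected so carries C and received c from I-1 (cc), so II-2 is Cc; II-3 is affected so carries C and received c from I-1 (cc), so II-3 is Cc; III-1 is affected so carries C and received c from II-4 (cc), so III-1 is Cc; III-2 is affected so carries C and received c from II-4 (cc), so III-2 is Cc; III-3 is affected so carries C and received c from II-4 (cc), so III-3 is Cc.
Every other individual is either homozygous by phenotype or has at least one consistent homozygous assignment, so the count is 6.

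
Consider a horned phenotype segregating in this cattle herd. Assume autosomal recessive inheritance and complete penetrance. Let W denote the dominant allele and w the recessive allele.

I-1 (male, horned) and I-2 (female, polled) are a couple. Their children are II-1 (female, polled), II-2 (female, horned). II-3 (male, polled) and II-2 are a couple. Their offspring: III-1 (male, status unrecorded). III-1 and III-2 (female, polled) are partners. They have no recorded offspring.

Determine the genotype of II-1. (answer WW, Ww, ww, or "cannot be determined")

From phenotype alone, II-1 is WW or Ww.
II-1 is polled so carries W and received w from I-1 (ww), so II-1 is Ww.

Ww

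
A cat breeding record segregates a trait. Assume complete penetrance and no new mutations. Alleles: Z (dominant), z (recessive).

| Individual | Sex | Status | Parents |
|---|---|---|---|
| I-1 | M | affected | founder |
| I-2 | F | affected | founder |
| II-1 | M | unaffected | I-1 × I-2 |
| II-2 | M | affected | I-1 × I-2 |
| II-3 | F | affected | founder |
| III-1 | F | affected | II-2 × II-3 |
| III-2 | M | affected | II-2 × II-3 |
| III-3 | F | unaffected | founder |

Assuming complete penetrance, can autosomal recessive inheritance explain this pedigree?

Under autosomal recessive, II-1 (unaffected, male) cannot arise from I-1 (affected) × I-2 (affected).

No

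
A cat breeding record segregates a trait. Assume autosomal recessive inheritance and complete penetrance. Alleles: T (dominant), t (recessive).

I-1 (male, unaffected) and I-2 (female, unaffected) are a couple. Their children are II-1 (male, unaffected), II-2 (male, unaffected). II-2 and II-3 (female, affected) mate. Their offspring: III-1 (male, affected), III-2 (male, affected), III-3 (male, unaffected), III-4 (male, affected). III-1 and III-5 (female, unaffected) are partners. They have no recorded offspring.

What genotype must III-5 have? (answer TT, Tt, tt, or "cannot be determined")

III-5's phenotype allows TT or Tt, and no parent or child forces a single allele at both positions; consistent genotype assignments exist with III-5 as TT or Tt.

cannot be determined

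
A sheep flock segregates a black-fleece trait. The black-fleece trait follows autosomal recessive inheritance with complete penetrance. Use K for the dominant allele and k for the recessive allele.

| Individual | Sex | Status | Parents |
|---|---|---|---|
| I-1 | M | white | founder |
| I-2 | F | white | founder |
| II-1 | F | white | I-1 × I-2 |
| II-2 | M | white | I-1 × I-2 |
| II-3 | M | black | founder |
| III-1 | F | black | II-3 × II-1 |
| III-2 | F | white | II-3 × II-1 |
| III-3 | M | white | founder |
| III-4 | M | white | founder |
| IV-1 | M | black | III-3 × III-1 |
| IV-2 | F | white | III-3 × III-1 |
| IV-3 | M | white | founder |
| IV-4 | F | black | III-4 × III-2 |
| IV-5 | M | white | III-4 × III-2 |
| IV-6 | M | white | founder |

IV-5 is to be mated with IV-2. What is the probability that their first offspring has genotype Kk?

III-4 is white so carries K and passed k to IV-4 (kk), so III-4 is Kk.
III-2 is white so carries K and received k from II-3 (kk), so III-2 is Kk.
IV-5 is a white offspring of III-4 (Kk) × III-2 (Kk), whose cross gives 1/4 KK : 1/2 Kk : 1/4 kk; conditioning on being white, IV-5 is KK with probability 1/3, Kk with probability 2/3.
IV-2 is white so carries K and received k from III-1 (kk), so IV-2 is Kk.
Summing over parental genotype combinations, P(offspring has genotype Kk) = 1/3·1/2 + 2/3·1/2 = 1/2.

1/2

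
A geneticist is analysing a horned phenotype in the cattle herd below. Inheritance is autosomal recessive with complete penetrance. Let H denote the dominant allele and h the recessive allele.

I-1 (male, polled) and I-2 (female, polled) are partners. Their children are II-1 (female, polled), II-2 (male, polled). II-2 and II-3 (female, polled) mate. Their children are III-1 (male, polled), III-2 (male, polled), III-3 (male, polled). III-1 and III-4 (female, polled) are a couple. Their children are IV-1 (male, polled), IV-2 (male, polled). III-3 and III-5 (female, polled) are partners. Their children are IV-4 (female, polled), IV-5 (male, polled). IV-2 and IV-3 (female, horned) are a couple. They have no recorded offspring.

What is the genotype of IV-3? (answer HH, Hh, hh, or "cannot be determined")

IV-3 is horned, so IV-3 is hh.

hh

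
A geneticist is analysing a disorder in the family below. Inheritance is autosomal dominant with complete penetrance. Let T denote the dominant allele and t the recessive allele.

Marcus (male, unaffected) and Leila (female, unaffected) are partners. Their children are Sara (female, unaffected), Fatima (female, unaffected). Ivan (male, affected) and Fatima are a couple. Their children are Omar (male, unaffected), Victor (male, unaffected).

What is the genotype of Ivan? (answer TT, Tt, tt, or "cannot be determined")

Tt

From phenotype alone, Ivan is TT or Tt.
Ivan is affected so carries T and passed t to Omar (tt), so Ivan is Tt.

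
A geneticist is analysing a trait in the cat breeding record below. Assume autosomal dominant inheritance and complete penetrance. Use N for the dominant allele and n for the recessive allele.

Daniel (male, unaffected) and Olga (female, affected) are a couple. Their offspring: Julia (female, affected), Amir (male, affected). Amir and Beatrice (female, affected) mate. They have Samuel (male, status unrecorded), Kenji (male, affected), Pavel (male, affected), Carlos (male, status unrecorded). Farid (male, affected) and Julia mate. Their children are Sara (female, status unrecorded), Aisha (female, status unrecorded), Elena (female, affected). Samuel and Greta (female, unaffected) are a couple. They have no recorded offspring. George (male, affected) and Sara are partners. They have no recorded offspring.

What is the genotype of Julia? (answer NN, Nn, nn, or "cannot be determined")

From phenotype alone, Julia is NN or Nn.
Julia is affected so carries N and received n from Daniel (nn), so Julia is Nn.

Nn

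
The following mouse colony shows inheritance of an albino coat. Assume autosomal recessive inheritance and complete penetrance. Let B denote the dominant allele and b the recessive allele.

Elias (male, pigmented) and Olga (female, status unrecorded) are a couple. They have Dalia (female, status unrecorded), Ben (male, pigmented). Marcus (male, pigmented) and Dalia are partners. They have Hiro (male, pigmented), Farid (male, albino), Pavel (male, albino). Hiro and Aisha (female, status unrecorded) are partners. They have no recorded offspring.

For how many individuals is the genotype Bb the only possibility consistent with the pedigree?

Obligate heterozygotes: Marcus is pigmented so carries B and passed b to Farid (bb), so Marcus is Bb.
Every other individual is either homozygous by phenotype or has at least one consistent homozygous assignment, so the count is 1.

1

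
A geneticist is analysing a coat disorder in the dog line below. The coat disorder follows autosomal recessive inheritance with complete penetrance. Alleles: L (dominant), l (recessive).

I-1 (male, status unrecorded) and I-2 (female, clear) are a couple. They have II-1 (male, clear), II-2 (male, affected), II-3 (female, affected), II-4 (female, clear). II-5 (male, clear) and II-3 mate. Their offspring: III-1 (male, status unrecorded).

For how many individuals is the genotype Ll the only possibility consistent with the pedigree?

Obligate heterozygotes: I-2 is clear so carries L and passed l to II-2 (ll), so I-2 is Ll.
Every other individual is either homozygous by phenotype or has at least one consistent homozygous assignment, so the count is 1.

1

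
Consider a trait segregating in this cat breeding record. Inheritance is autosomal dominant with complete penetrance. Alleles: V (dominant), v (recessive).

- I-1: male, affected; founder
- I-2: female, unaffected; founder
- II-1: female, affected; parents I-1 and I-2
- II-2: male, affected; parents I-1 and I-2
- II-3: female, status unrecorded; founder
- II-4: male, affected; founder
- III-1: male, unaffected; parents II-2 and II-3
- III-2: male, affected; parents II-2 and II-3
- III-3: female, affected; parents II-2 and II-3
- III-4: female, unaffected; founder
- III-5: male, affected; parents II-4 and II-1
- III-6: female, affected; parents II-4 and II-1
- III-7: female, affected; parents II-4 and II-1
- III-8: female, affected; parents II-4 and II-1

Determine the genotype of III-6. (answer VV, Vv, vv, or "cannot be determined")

III-6's phenotype allows VV or Vv, and no parent or child forces a single allele at both positions; consistent genotype assignments exist with III-6 as VV or Vv.

cannot be determined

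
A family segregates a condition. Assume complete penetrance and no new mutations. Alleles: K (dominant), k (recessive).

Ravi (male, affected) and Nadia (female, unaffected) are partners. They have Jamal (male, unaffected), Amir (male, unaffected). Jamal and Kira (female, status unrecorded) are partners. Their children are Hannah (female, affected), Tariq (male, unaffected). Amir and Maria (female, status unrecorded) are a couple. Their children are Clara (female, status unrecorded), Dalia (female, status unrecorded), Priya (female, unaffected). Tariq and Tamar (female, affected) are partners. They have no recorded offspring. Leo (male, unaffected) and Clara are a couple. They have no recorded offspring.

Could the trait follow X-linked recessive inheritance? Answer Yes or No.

No

Under X-linked recessive, Hannah (affected, female) cannot arise from Jamal (unaffected) × Kira (unrecorded).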